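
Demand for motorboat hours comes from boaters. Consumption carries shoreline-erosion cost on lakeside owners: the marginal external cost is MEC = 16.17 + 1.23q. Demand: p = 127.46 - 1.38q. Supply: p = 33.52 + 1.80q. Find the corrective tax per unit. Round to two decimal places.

tax = 37.86 per unit

Social marginal benefit = demand − MEC = 111.29 - 2.61q.
Set SMB = MC: 111.29 - 2.61q = 33.52 + 1.80q → q* = 17.6349.
The Pigouvian tax equals MEC at q*: 16.17 + 1.23×17.6349 = 37.8609.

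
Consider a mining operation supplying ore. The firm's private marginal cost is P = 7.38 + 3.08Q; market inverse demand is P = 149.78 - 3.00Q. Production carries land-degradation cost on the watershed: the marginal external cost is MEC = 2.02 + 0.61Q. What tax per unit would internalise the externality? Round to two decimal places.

tax = 14.82 per unit

Social marginal cost = private MC + MEC = 9.40 + 3.69Q.
Set SMC = demand: 9.40 + 3.69Q = 149.78 - 3.00Q → Q* = 20.9836.
The Pigouvian tax equals MEC at Q*: 2.02 + 0.61×20.9836 = 14.8200.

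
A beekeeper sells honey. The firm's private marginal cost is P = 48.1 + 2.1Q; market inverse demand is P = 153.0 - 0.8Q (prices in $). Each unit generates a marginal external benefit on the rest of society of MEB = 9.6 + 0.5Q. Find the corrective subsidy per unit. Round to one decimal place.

subsidy = $33.5 per unit

Social marginal cost = private MC − MEB = 38.5 + 1.6Q.
Set SMC = demand: 38.5 + 1.6Q = 153.0 - 0.8Q → Q* = 47.7083.
The Pigouvian subsidy equals MEB at Q*: 9.6 + 0.5×47.7083 = 33.4542.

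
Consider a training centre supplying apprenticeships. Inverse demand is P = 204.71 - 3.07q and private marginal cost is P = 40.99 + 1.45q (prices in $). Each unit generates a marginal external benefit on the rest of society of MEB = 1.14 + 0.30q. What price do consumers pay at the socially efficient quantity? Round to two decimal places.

P = $84.78

Social marginal cost = private MC − MEB = 39.85 + 1.15q.
Set SMC = demand: 39.85 + 1.15q = 204.71 - 3.07q → q* = 39.0664.
Consumer price on the demand curve at q*: 204.71 − 3.07×39.0664 = 84.7762.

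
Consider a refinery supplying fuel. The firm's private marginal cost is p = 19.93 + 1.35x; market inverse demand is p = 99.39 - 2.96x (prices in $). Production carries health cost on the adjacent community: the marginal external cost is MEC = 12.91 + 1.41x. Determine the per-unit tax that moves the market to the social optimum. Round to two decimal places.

Social marginal cost = private MC + MEC = 32.84 + 2.76x.
Set SMC = demand: 32.84 + 2.76x = 99.39 - 2.96x → x* = 11.6346.
The Pigouvian tax equals MEC at x*: 12.91 + 1.41×11.6346 = 29.3148.

tax = $29.31 per unit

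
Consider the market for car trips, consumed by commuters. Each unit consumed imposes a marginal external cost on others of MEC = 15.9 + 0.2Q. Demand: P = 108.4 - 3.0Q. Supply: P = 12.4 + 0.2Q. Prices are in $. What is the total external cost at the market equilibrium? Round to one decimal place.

$567.0

Market equilibrium (private): 12.4 + 0.2Q = 108.4 - 3.0Q → Q_m = 30.0000.
Total external cost = ∫₀^{Q_m} (15.9 + 0.2Q) dQ = 15.9×30.0000 + ½×0.2×30.0000² = 567.0000.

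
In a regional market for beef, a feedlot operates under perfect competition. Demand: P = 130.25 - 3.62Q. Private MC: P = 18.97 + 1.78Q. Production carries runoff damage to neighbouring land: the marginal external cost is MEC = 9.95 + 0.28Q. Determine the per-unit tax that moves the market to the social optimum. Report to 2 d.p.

Social marginal cost = private MC + MEC = 28.92 + 2.06Q.
Set SMC = demand: 28.92 + 2.06Q = 130.25 - 3.62Q → Q* = 17.8398.
The Pigouvian tax equals MEC at Q*: 9.95 + 0.28×17.8398 = 14.9451.

tax = 14.95 per unit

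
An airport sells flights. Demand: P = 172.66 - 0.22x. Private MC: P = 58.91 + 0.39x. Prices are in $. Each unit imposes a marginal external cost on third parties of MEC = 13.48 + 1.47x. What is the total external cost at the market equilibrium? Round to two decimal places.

Market equilibrium (private): 58.91 + 0.39x = 172.66 - 0.22x → x_m = 186.4754.
Total external cost = ∫₀^{x_m} (13.48 + 1.47x) dx = 13.48×186.4754 + ½×1.47×186.4754² = 28071.8984.

$28071.90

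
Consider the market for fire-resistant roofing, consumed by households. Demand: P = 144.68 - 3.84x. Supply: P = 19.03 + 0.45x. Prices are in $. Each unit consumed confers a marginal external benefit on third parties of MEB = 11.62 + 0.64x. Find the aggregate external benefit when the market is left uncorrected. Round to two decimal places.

$614.85

Market equilibrium (private): 19.03 + 0.45x = 144.68 - 3.84x → x_m = 29.2890.
Total external benefit = ∫₀^{x_m} (11.62 + 0.64x) dx = 11.62×29.2890 + ½×0.64×29.2890² = 614.8487.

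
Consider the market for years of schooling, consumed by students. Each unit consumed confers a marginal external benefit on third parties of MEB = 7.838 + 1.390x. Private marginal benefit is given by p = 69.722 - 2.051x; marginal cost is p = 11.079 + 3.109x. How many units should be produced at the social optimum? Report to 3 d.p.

x* = 17.634

Social marginal benefit = demand + MEB = 77.560 - 0.661x.
Set SMB = MC: 77.560 - 0.661x = 11.079 + 3.109x → x* = 17.6342.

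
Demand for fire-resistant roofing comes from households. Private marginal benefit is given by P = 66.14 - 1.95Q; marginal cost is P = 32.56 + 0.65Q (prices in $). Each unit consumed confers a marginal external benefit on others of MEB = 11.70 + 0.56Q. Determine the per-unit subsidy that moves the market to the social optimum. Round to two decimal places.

Social marginal benefit = demand + MEB = 77.84 - 1.39Q.
Set SMB = MC: 77.84 - 1.39Q = 32.56 + 0.65Q → Q* = 22.1961.
The Pigouvian subsidy equals MEB at Q*: 11.70 + 0.56×22.1961 = 24.1298.

subsidy = $24.13 per unit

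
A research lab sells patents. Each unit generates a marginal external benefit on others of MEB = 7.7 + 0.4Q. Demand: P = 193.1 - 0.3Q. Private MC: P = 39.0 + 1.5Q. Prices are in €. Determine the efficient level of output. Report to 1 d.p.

Social marginal cost = private MC − MEB = 31.3 + 1.1Q.
Set SMC = demand: 31.3 + 1.1Q = 193.1 - 0.3Q → Q* = 115.5714.

Q* = 115.6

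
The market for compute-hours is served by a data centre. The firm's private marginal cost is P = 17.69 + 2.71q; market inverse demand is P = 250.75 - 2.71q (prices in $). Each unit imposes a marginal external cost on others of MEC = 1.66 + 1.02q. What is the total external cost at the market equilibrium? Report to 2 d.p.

$1014.37

Market equilibrium (private): 17.69 + 2.71q = 250.75 - 2.71q → q_m = 43.0000.
Total external cost = ∫₀^{q_m} (1.66 + 1.02q) dq = 1.66×43.0000 + ½×1.02×43.0000² = 1014.3700.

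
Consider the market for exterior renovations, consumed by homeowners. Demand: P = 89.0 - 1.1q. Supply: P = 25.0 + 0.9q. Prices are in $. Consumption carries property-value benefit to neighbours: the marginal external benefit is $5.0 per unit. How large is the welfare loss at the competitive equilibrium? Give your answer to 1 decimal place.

DWL = $6.3

Market equilibrium (private): 25.0 + 0.9q = 89.0 - 1.1q → q_m = 32.0000.
Social marginal benefit = demand + MEB = 94.0 - 1.1q.
Set SMB = MC: 94.0 - 1.1q = 25.0 + 0.9q → q* = 34.5000.
Height of the DWL triangle at q_m is SMB(q_m) − MC(q_m) = MEB(q_m) = 5.0000.
DWL = ½ × 2.5000 × 5.0000 = 6.2500.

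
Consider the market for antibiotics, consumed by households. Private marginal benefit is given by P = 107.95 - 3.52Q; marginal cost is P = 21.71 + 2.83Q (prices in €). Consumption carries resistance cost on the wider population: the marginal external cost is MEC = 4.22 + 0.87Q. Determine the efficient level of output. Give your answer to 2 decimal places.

Q* = 11.36

Social marginal benefit = demand − MEC = 103.73 - 4.39Q.
Set SMB = MC: 103.73 - 4.39Q = 21.71 + 2.83Q → Q* = 11.3601.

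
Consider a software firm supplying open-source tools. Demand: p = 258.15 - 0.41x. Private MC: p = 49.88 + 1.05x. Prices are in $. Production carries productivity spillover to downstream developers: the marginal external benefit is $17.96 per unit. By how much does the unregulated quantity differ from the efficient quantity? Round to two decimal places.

12.30 units

Market equilibrium (private): 49.88 + 1.05x = 258.15 - 0.41x → x_m = 142.6507.
Social marginal cost = private MC − MEB = 31.92 + 1.05x.
Set SMC = demand: 31.92 + 1.05x = 258.15 - 0.41x → x* = 154.9521.
Gap = |142.6507 − 154.9521| = 12.3014.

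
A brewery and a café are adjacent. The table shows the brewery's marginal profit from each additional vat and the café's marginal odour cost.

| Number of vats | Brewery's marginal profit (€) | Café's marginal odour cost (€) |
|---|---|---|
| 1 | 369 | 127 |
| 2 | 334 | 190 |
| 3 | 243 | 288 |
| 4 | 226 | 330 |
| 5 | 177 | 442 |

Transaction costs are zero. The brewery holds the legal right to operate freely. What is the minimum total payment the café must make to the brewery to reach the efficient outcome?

Left alone the brewery would choose level 5 (marginal profit stays positive).
Efficient level: k* = 2 (marginal profit ≥ marginal odour cost through 2).
The café must at least cover the brewery's forgone profit from cutting 5→2: 243 + 226 + 177 = 646.

€646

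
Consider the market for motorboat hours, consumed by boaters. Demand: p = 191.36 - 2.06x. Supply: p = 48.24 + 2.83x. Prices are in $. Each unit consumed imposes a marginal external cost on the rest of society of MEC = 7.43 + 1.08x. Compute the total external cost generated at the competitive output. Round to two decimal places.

$680.03

Market equilibrium (private): 48.24 + 2.83x = 191.36 - 2.06x → x_m = 29.2679.
Total external cost = ∫₀^{x_m} (7.43 + 1.08x) dx = 7.43×29.2679 + ½×1.08×29.2679² = 680.0299.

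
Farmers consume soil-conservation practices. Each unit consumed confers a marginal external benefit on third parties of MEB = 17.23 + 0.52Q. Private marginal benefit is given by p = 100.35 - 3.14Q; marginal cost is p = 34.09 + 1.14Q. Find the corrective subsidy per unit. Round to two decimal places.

Social marginal benefit = demand + MEB = 117.58 - 2.62Q.
Set SMB = MC: 117.58 - 2.62Q = 34.09 + 1.14Q → Q* = 22.2048.
The Pigouvian subsidy equals MEB at Q*: 17.23 + 0.52×22.2048 = 28.7765.

subsidy = 28.78 per unit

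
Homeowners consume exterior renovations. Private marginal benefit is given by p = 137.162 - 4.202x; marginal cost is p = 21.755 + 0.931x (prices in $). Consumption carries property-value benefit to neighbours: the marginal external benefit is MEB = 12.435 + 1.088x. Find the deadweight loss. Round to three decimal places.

DWL = $168.279

Market equilibrium (private): 21.755 + 0.931x = 137.162 - 4.202x → x_m = 22.4833.
Social marginal benefit = demand + MEB = 149.597 - 3.114x.
Set SMB = MC: 149.597 - 3.114x = 21.755 + 0.931x → x* = 31.6049.
The welfare-loss triangle has base |x_m − x*| and height MEB(x_m) (the vertical gap between SMB and MC is zero at x* and MEB at x_m).
DWL = ½ × 9.1216 × 36.8969 = 168.2794.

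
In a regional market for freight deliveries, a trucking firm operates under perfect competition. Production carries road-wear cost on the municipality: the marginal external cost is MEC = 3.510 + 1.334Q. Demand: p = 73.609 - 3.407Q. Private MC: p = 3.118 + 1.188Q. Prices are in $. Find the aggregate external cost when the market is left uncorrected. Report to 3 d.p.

Market equilibrium (private): 3.118 + 1.188Q = 73.609 - 3.407Q → Q_m = 15.3408.
Total external cost = ∫₀^{Q_m} (3.510 + 1.334Q) dQ = 3.510×15.3408 + ½×1.334×15.3408² = 210.8181.

$210.818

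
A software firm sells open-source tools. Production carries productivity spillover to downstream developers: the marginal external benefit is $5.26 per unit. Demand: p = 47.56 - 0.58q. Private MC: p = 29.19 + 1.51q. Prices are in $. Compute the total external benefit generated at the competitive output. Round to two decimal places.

Market equilibrium (private): 29.19 + 1.51q = 47.56 - 0.58q → q_m = 8.7895.
Total external benefit = MEB × q_m = 5.26 × 8.7895 = 46.2328.

$46.23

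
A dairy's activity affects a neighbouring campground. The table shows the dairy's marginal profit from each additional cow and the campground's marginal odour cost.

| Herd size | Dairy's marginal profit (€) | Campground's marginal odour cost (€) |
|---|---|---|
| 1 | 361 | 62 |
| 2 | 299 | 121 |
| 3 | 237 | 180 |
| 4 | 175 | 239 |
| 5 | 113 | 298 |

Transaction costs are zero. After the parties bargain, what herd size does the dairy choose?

Bargaining reaches the level where marginal profit last exceeds marginal odour cost.
That holds through level 3 (237 ≥ 180) but not at 4 (175 < 239).

3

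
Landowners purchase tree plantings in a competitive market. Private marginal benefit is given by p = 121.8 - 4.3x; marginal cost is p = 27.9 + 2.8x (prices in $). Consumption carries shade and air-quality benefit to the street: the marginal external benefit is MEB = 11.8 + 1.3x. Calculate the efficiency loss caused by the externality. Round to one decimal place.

DWL = $72.5

Market equilibrium (private): 27.9 + 2.8x = 121.8 - 4.3x → x_m = 13.2254.
Social marginal benefit = demand + MEB = 133.6 - 3.0x.
Set SMB = MC: 133.6 - 3.0x = 27.9 + 2.8x → x* = 18.2241.
Between x* and x_m the wedge SMB − MC runs linearly from 0 to MEB(x_m), so the loss is a triangle.
DWL = ½ × 4.9987 × 28.9930 = 72.4637.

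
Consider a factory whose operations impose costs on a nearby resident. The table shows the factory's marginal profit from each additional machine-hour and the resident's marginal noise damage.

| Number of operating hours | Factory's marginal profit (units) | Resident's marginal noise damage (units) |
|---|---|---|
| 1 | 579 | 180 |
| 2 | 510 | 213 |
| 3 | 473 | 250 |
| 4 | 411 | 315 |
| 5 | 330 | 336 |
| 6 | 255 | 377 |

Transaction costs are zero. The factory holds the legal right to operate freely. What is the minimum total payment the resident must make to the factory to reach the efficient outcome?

585

Left alone the factory would choose level 6 (marginal profit stays positive).
Efficient level: k* = 4 (marginal profit ≥ marginal noise damage through 4).
The resident must at least cover the factory's forgone profit from cutting 6→4: 330 + 255 = 585.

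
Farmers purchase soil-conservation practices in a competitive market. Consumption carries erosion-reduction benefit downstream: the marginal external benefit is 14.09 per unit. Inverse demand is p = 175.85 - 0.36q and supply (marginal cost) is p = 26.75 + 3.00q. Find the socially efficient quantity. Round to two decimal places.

q* = 48.57

Social marginal benefit = demand + MEB = 189.94 - 0.36q.
Set SMB = MC: 189.94 - 0.36q = 26.75 + 3.00q → q* = 48.5685.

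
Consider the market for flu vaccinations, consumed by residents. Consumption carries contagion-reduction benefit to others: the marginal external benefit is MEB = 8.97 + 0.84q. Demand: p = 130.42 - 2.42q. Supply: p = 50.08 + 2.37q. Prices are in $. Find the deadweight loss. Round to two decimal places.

DWL = $67.31

Market equilibrium (private): 50.08 + 2.37q = 130.42 - 2.42q → q_m = 16.7724.
Social marginal benefit = demand + MEB = 139.39 - 1.58q.
Set SMB = MC: 139.39 - 1.58q = 50.08 + 2.37q → q* = 22.6101.
Between q* and q_m the wedge SMB − MC runs linearly from 0 to MEB(q_m), so the loss is a triangle.
DWL = ½ × 5.8377 × 23.0589 = 67.3055.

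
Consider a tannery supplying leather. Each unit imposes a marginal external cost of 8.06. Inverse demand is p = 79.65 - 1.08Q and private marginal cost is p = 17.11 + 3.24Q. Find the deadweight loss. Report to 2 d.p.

Market equilibrium (private): 17.11 + 3.24Q = 79.65 - 1.08Q → Q_m = 14.4769.
Social marginal cost = private MC + MEC = 25.17 + 3.24Q.
Set SMC = demand: 25.17 + 3.24Q = 79.65 - 1.08Q → Q* = 12.6111.
The loss is the area between SMC and demand from Q* to Q_m; with linear curves that's a triangle of height MEC(Q_m).
DWL = ½ × 1.8658 × 8.0600 = 7.5192.

DWL = 7.52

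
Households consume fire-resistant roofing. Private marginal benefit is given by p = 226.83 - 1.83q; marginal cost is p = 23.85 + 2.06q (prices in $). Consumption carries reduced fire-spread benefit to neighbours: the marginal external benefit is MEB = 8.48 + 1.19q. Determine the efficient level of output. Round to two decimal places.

q* = 78.32

Social marginal benefit = demand + MEB = 235.31 - 0.64q.
Set SMB = MC: 235.31 - 0.64q = 23.85 + 2.06q → q* = 78.3185.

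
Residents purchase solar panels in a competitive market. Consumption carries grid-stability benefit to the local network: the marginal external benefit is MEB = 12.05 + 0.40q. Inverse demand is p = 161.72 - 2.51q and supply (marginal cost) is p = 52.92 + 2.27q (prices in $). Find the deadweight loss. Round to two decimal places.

DWL = $51.09

Market equilibrium (private): 52.92 + 2.27q = 161.72 - 2.51q → q_m = 22.7615.
Social marginal benefit = demand + MEB = 173.77 - 2.11q.
Set SMB = MC: 173.77 - 2.11q = 52.92 + 2.27q → q* = 27.5913.
Height of the DWL triangle at q_m is SMB(q_m) − MC(q_m) = MEB(q_m) = 21.1546.
DWL = ½ × 4.8298 × 21.1546 = 51.0862.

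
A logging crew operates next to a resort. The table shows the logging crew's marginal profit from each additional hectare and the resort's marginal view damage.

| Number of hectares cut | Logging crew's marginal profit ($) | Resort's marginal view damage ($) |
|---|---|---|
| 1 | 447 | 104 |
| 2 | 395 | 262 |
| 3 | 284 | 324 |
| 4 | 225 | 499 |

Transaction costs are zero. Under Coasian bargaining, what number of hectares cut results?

2

Bargaining reaches the level where marginal profit last exceeds marginal view damage.
That holds through level 2 (395 ≥ 262) but not at 3 (284 < 324).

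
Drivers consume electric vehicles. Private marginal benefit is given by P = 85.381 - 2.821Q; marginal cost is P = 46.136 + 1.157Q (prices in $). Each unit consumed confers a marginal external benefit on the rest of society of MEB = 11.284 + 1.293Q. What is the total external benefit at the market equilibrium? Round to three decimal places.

Market equilibrium (private): 46.136 + 1.157Q = 85.381 - 2.821Q → Q_m = 9.8655.
Total external benefit = ∫₀^{Q_m} (11.284 + 1.293Q) dQ = 11.284×9.8655 + ½×1.293×9.8655² = 174.2449.

$174.245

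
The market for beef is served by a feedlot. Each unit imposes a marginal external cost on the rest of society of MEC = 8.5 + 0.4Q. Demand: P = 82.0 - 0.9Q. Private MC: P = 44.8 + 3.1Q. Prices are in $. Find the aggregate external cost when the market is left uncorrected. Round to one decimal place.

$96.3

Market equilibrium (private): 44.8 + 3.1Q = 82.0 - 0.9Q → Q_m = 9.3000.
Total external cost = ∫₀^{Q_m} (8.5 + 0.4Q) dQ = 8.5×9.3000 + ½×0.4×9.3000² = 96.3480.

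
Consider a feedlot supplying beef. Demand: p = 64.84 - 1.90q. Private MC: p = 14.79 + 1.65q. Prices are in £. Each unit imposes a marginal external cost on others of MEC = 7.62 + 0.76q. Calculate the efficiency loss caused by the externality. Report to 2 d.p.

Market equilibrium (private): 14.79 + 1.65q = 64.84 - 1.90q → q_m = 14.0986.
Social marginal cost = private MC + MEC = 22.41 + 2.41q.
Set SMC = demand: 22.41 + 2.41q = 64.84 - 1.90q → q* = 9.8445.
Between q* and q_m the wedge SMC − demand runs linearly from 0 to MEC(q_m), so the loss is a triangle.
DWL = ½ × 4.2541 × 18.3349 = 38.9992.

DWL = £39.00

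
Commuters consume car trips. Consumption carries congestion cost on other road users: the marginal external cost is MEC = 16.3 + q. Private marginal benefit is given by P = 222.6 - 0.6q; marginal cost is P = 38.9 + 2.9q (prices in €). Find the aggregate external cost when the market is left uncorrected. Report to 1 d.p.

Market equilibrium (private): 38.9 + 2.9q = 222.6 - 0.6q → q_m = 52.4857.
Total external cost = ∫₀^{q_m} (16.3 + 1.0q) dq = 16.3×52.4857 + ½×1.0×52.4857² = 2232.8913.

€2232.9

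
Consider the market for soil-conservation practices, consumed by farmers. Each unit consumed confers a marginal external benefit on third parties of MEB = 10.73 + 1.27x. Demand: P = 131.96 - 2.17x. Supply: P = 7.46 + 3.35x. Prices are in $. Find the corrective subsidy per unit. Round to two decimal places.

Social marginal benefit = demand + MEB = 142.69 - 0.90x.
Set SMB = MC: 142.69 - 0.90x = 7.46 + 3.35x → x* = 31.8188.
The Pigouvian subsidy equals MEB at x*: 10.73 + 1.27×31.8188 = 51.1399.

subsidy = $51.14 per unit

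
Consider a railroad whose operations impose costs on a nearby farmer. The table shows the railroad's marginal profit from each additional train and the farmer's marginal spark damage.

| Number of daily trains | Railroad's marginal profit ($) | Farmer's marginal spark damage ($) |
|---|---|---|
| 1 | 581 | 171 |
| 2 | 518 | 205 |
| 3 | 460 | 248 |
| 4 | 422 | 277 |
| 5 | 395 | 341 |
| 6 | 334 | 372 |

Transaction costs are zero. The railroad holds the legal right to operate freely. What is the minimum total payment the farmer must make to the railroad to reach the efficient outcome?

$334

Left alone the railroad would choose level 6 (marginal profit stays positive).
Efficient level: k* = 5 (marginal profit ≥ marginal spark damage through 5).
The farmer must at least cover the railroad's forgone profit from cutting 6→5: 334 = 334.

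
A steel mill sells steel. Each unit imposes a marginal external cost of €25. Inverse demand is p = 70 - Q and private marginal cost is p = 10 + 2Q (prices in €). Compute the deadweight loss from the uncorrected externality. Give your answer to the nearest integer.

Market equilibrium (private): 10 + 2Q = 70 - Q → Q_m = 20.0000.
Social marginal cost = private MC + MEC = 35 + 2Q.
Set SMC = demand: 35 + 2Q = 70 - Q → Q* = 11.6667.
Between Q* and Q_m the wedge SMC − demand runs linearly from 0 to MEC(Q_m), so the loss is a triangle.
DWL = ½ × 8.3333 × 25.0000 = 104.1663.

DWL = €104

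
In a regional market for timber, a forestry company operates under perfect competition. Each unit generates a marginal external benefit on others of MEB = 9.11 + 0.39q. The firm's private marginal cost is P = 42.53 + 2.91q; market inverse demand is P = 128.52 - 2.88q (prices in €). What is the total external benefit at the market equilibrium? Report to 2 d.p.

€178.31

Market equilibrium (private): 42.53 + 2.91q = 128.52 - 2.88q → q_m = 14.8515.
Total external benefit = ∫₀^{q_m} (9.11 + 0.39q) dq = 9.11×14.8515 + ½×0.39×14.8515² = 178.3077.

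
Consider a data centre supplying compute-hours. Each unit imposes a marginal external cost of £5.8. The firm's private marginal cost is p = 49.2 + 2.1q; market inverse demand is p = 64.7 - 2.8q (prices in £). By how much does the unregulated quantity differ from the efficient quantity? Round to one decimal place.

Market equilibrium (private): 49.2 + 2.1q = 64.7 - 2.8q → q_m = 3.1633.
Social marginal cost = private MC + MEC = 55.0 + 2.1q.
Set SMC = demand: 55.0 + 2.1q = 64.7 - 2.8q → q* = 1.9796.
Gap = |3.1633 − 1.9796| = 1.1837.

1.2 units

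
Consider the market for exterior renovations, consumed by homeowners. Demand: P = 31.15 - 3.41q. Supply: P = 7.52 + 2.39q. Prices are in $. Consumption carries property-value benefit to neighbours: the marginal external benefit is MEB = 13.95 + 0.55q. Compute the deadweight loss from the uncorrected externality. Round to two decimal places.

DWL = $24.97

Market equilibrium (private): 7.52 + 2.39q = 31.15 - 3.41q → q_m = 4.0741.
Social marginal benefit = demand + MEB = 45.10 - 2.86q.
Set SMB = MC: 45.10 - 2.86q = 7.52 + 2.39q → q* = 7.1581.
The loss is the area between SMB and MC from q* to q_m; with linear curves that's a triangle of height MEB(q_m).
DWL = ½ × 3.0840 × 16.1908 = 24.9662.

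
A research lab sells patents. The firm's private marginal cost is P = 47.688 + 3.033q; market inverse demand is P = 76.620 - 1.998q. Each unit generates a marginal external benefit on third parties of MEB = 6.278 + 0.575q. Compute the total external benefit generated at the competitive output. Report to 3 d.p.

45.611

Market equilibrium (private): 47.688 + 3.033q = 76.620 - 1.998q → q_m = 5.7507.
Total external benefit = ∫₀^{q_m} (6.278 + 0.575q) dq = 6.278×5.7507 + ½×0.575×5.7507² = 45.6107.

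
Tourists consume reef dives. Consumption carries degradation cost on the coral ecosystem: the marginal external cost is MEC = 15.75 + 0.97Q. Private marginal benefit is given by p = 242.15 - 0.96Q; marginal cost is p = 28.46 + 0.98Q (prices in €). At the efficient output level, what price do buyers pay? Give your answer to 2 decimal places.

P = €176.85

Social marginal benefit = demand − MEC = 226.40 - 1.93Q.
Set SMB = MC: 226.40 - 1.93Q = 28.46 + 0.98Q → Q* = 68.0206.
Consumer price on the demand curve at Q*: 242.15 − 0.96×68.0206 = 176.8502.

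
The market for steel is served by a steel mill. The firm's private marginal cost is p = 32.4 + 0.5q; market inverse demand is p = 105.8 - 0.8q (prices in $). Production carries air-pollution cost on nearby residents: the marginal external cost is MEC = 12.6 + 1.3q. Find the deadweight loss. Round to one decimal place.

DWL = $1422.3

Market equilibrium (private): 32.4 + 0.5q = 105.8 - 0.8q → q_m = 56.4615.
Social marginal cost = private MC + MEC = 45.0 + 1.8q.
Set SMC = demand: 45.0 + 1.8q = 105.8 - 0.8q → q* = 23.3846.
Height of the DWL triangle at q_m is SMC(q_m) − demand(q_m) = MEC(q_m) = 86.0000.
DWL = ½ × 33.0769 × 86.0000 = 1422.3067.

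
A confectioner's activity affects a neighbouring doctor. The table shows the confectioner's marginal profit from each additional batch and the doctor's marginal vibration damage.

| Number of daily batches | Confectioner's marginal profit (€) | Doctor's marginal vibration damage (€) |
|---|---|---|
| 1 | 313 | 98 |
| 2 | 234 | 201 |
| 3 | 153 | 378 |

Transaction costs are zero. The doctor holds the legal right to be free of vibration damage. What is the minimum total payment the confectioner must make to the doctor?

Efficient level: marginal profit ≥ marginal vibration damage through level 2, so k* = 2.
With the doctor holding the right, the confectioner must at least compensate total damage at k*: 98 + 201 = 299.

€299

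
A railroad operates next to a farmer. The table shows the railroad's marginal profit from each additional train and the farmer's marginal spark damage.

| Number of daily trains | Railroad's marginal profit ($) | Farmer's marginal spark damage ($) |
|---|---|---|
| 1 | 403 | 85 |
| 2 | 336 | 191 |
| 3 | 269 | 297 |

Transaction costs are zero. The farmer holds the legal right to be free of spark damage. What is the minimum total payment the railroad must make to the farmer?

Efficient level: marginal profit ≥ marginal spark damage through level 2, so k* = 2.
With the farmer holding the right, the railroad must at least compensate total damage at k*: 85 + 191 = 276.

$276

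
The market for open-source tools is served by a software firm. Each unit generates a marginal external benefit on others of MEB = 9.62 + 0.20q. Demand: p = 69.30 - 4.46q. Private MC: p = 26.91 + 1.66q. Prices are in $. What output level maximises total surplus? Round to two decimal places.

q* = 8.79

Social marginal cost = private MC − MEB = 17.29 + 1.46q.
Set SMC = demand: 17.29 + 1.46q = 69.30 - 4.46q → q* = 8.7855.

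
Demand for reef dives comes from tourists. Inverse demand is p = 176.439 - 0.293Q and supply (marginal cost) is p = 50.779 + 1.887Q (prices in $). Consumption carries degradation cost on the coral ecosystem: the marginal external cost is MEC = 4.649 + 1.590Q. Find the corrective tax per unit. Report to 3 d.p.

tax = $55.685 per unit

Social marginal benefit = demand − MEC = 171.790 - 1.883Q.
Set SMB = MC: 171.790 - 1.883Q = 50.779 + 1.887Q → Q* = 32.0984.
The Pigouvian tax equals MEC at Q*: 4.649 + 1.590×32.0984 = 55.6855.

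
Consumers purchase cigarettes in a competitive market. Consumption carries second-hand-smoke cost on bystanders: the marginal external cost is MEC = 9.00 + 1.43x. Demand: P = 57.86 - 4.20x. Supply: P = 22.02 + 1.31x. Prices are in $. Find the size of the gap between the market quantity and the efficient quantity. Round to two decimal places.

Market equilibrium (private): 22.02 + 1.31x = 57.86 - 4.20x → x_m = 6.5045.
Social marginal benefit = demand − MEC = 48.86 - 5.63x.
Set SMB = MC: 48.86 - 5.63x = 22.02 + 1.31x → x* = 3.8674.
Gap = |6.5045 − 3.8674| = 2.6371.

2.64 units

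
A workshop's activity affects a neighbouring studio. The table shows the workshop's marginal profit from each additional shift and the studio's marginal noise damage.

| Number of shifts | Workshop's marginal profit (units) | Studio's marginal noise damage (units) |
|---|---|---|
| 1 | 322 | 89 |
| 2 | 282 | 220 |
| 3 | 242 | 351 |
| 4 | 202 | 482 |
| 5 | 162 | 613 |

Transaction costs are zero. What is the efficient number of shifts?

2

Bargaining reaches the level where marginal profit last exceeds marginal noise damage.
That holds through level 2 (282 ≥ 220) but not at 3 (242 < 351).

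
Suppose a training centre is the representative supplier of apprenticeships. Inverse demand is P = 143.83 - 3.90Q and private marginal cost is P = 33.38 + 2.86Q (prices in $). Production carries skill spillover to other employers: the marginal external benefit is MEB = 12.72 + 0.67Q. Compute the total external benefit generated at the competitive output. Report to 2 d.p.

$297.26

Market equilibrium (private): 33.38 + 2.86Q = 143.83 - 3.90Q → Q_m = 16.3388.
Total external benefit = ∫₀^{Q_m} (12.72 + 0.67Q) dQ = 12.72×16.3388 + ½×0.67×16.3388² = 297.2599.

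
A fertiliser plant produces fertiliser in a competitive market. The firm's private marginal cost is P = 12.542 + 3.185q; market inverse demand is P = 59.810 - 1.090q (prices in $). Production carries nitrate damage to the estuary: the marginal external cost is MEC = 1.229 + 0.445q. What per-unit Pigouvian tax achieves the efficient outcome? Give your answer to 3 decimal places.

Social marginal cost = private MC + MEC = 13.771 + 3.630q.
Set SMC = demand: 13.771 + 3.630q = 59.810 - 1.090q → q* = 9.7540.
The Pigouvian tax equals MEC at q*: 1.229 + 0.445×9.7540 = 5.5695.

tax = $5.570 per unit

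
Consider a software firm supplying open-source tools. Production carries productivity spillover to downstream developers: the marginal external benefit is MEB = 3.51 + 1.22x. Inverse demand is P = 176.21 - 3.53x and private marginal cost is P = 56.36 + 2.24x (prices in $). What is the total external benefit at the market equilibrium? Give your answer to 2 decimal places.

$336.09

Market equilibrium (private): 56.36 + 2.24x = 176.21 - 3.53x → x_m = 20.7712.
Total external benefit = ∫₀^{x_m} (3.51 + 1.22x) dx = 3.51×20.7712 + ½×1.22×20.7712² = 336.0870.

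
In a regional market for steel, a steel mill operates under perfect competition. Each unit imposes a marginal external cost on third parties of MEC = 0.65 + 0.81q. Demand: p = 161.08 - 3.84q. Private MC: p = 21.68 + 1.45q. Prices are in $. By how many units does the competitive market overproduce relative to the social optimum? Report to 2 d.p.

Market equilibrium (private): 21.68 + 1.45q = 161.08 - 3.84q → q_m = 26.3516.
Social marginal cost = private MC + MEC = 22.33 + 2.26q.
Set SMC = demand: 22.33 + 2.26q = 161.08 - 3.84q → q* = 22.7459.
Gap = |26.3516 − 22.7459| = 3.6057.

3.61 units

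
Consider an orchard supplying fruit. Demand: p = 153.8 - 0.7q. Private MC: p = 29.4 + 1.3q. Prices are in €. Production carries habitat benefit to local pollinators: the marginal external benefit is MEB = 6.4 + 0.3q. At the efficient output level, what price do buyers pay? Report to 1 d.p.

Social marginal cost = private MC − MEB = 23.0 + q.
Set SMC = demand: 23.0 + q = 153.8 - 0.7q → q* = 76.9412.
Consumer price on the demand curve at q*: 153.8 − 0.7×76.9412 = 99.9412.

P = €99.9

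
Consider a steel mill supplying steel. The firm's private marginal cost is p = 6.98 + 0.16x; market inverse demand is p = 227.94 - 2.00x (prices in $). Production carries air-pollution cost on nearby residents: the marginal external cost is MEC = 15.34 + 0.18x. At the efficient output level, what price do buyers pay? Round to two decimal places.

P = $52.20

Social marginal cost = private MC + MEC = 22.32 + 0.34x.
Set SMC = demand: 22.32 + 0.34x = 227.94 - 2.00x → x* = 87.8718.
Consumer price on the demand curve at x*: 227.94 − 2.00×87.8718 = 52.1964.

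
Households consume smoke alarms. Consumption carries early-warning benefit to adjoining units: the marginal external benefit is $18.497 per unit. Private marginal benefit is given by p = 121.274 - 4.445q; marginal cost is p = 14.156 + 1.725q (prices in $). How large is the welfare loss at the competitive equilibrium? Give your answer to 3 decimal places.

Market equilibrium (private): 14.156 + 1.725q = 121.274 - 4.445q → q_m = 17.3611.
Social marginal benefit = demand + MEB = 139.771 - 4.445q.
Set SMB = MC: 139.771 - 4.445q = 14.156 + 1.725q → q* = 20.3590.
The loss is the area between SMB and MC from q* to q_m; with linear curves that's a triangle of height MEB(q_m).
DWL = ½ × 2.9979 × 18.4970 = 27.7261.

DWL = $27.726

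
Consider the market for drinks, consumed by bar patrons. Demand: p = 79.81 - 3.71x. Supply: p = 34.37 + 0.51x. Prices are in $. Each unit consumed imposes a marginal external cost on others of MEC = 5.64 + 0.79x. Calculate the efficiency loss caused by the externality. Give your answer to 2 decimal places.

DWL = $19.97

Market equilibrium (private): 34.37 + 0.51x = 79.81 - 3.71x → x_m = 10.7678.
Social marginal benefit = demand − MEC = 74.17 - 4.50x.
Set SMB = MC: 74.17 - 4.50x = 34.37 + 0.51x → x* = 7.9441.
Height of the DWL triangle at x_m is MC(x_m) − SMB(x_m) = MEC(x_m) = 14.1465.
DWL = ½ × 2.8237 × 14.1465 = 19.9727.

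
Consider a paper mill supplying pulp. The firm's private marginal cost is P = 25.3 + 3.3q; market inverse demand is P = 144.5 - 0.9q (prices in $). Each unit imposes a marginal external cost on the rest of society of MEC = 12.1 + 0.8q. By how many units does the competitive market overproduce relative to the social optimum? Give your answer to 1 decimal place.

Market equilibrium (private): 25.3 + 3.3q = 144.5 - 0.9q → q_m = 28.3810.
Social marginal cost = private MC + MEC = 37.4 + 4.1q.
Set SMC = demand: 37.4 + 4.1q = 144.5 - 0.9q → q* = 21.4200.
Gap = |28.3810 − 21.4200| = 6.9610.

7.0 units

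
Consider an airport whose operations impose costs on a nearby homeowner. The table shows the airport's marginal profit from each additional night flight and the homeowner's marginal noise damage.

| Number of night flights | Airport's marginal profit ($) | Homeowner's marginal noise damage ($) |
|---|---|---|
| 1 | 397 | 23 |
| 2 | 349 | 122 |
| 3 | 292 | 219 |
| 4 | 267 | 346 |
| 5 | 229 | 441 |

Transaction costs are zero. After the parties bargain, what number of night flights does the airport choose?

3

Bargaining reaches the level where marginal profit last exceeds marginal noise damage.
That holds through level 3 (292 ≥ 219) but not at 4 (267 < 346).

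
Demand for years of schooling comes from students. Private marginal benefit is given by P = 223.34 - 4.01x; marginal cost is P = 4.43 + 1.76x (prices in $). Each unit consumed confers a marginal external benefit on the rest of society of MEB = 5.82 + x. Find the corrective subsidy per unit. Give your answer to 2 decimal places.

subsidy = $52.93 per unit

Social marginal benefit = demand + MEB = 229.16 - 3.01x.
Set SMB = MC: 229.16 - 3.01x = 4.43 + 1.76x → x* = 47.1132.
The Pigouvian subsidy equals MEB at x*: 5.82 + 1.00×47.1132 = 52.9332.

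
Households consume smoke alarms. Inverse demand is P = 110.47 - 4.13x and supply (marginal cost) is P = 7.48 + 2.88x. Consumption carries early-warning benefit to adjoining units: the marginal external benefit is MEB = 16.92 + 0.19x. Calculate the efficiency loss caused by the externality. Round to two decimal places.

DWL = 28.49

Market equilibrium (private): 7.48 + 2.88x = 110.47 - 4.13x → x_m = 14.6919.
Social marginal benefit = demand + MEB = 127.39 - 3.94x.
Set SMB = MC: 127.39 - 3.94x = 7.48 + 2.88x → x* = 17.5821.
The welfare-loss triangle has base |x_m − x*| and height MEB(x_m) (the vertical gap between SMB and MC is zero at x* and MEB at x_m).
DWL = ½ × 2.8902 × 19.7115 = 28.4851.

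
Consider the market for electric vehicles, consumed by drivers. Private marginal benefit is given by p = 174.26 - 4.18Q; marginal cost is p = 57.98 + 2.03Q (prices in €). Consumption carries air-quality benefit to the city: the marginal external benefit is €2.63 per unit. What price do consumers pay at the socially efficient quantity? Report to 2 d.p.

Social marginal benefit = demand + MEB = 176.89 - 4.18Q.
Set SMB = MC: 176.89 - 4.18Q = 57.98 + 2.03Q → Q* = 19.1481.
Consumer price on the demand curve at Q*: 174.26 − 4.18×19.1481 = 94.2209.

P = €94.22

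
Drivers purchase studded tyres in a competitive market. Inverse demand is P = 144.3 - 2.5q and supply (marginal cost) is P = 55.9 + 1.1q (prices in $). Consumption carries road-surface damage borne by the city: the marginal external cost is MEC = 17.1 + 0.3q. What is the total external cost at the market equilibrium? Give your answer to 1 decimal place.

Market equilibrium (private): 55.9 + 1.1q = 144.3 - 2.5q → q_m = 24.5556.
Total external cost = ∫₀^{q_m} (17.1 + 0.3q) dq = 17.1×24.5556 + ½×0.3×24.5556² = 510.3474.

$510.3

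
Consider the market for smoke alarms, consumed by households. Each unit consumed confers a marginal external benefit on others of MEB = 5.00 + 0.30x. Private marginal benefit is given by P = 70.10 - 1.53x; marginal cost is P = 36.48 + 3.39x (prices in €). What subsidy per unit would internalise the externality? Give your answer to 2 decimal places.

Social marginal benefit = demand + MEB = 75.10 - 1.23x.
Set SMB = MC: 75.10 - 1.23x = 36.48 + 3.39x → x* = 8.3593.
The Pigouvian subsidy equals MEB at x*: 5.00 + 0.30×8.3593 = 7.5078.

subsidy = €7.51 per unit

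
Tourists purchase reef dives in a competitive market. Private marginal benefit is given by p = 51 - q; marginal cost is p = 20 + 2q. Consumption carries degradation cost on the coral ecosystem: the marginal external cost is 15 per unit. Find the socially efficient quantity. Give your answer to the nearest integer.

q* = 5

Social marginal benefit = demand − MEC = 36 - q.
Set SMB = MC: 36 - q = 20 + 2q → q* = 5.3333.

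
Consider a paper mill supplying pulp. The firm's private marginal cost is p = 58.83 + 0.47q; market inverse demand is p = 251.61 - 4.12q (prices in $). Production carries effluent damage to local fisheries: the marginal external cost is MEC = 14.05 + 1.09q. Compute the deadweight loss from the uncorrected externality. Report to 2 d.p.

Market equilibrium (private): 58.83 + 0.47q = 251.61 - 4.12q → q_m = 42.0000.
Social marginal cost = private MC + MEC = 72.88 + 1.56q.
Set SMC = demand: 72.88 + 1.56q = 251.61 - 4.12q → q* = 31.4665.
The welfare-loss triangle has base |q_m − q*| and height MEC(q_m) (the vertical gap between SMC and demand is zero at q* and MEC at q_m).
DWL = ½ × 10.5335 × 59.8300 = 315.1097.

DWL = $315.11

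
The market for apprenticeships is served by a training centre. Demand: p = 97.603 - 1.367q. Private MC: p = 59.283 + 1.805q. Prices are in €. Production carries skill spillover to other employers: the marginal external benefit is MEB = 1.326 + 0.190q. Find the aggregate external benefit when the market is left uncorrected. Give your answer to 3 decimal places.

€29.884

Market equilibrium (private): 59.283 + 1.805q = 97.603 - 1.367q → q_m = 12.0807.
Total external benefit = ∫₀^{q_m} (1.326 + 0.190q) dq = 1.326×12.0807 + ½×0.190×12.0807² = 29.8836.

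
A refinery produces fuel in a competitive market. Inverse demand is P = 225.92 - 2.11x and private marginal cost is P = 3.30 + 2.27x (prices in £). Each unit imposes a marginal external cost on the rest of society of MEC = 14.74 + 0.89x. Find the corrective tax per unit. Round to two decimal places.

tax = £49.85 per unit

Social marginal cost = private MC + MEC = 18.04 + 3.16x.
Set SMC = demand: 18.04 + 3.16x = 225.92 - 2.11x → x* = 39.4459.
The Pigouvian tax equals MEC at x*: 14.74 + 0.89×39.4459 = 49.8469.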